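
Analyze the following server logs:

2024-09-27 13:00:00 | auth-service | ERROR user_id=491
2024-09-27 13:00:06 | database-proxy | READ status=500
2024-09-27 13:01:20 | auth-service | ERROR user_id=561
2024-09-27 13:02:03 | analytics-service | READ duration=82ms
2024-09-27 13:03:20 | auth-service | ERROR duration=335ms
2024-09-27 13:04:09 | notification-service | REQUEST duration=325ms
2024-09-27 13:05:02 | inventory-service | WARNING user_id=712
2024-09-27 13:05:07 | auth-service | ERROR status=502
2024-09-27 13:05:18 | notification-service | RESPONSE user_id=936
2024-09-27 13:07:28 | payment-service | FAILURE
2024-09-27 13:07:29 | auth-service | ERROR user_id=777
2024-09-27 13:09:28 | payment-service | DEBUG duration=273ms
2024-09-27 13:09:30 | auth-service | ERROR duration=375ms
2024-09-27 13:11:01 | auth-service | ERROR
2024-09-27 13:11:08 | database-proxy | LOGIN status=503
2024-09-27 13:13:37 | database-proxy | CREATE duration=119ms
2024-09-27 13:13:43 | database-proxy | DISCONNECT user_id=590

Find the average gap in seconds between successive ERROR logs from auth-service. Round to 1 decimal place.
110.2

To calculate average interval:

1. Find all ERROR events for auth-service in order
2. Calculate time gaps between consecutive events
3. Compute mean of gaps: 661 / 6 = 110.2 seconds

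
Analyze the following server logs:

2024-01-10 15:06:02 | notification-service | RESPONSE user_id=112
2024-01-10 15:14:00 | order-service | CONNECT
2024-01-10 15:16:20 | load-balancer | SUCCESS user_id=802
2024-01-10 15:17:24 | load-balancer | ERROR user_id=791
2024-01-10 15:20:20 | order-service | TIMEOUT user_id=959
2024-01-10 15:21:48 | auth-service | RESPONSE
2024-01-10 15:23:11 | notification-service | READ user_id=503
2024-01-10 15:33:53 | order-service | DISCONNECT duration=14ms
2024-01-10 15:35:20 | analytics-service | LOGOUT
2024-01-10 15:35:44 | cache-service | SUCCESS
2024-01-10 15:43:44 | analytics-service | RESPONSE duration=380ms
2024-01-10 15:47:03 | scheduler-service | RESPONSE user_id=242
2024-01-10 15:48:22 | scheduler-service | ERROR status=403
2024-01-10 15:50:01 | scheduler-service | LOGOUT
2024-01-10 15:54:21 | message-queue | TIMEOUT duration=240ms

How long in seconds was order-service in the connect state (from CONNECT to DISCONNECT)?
1193

To calculate state duration:

1. Find CONNECT event for order-service: 2024-01-10 15:14:00
2. Find DISCONNECT event for order-service: 2024-01-10 15:33:53
3. Calculate duration: 2024-01-10 15:33:53 - 2024-01-10 15:14:00 = 1193 seconds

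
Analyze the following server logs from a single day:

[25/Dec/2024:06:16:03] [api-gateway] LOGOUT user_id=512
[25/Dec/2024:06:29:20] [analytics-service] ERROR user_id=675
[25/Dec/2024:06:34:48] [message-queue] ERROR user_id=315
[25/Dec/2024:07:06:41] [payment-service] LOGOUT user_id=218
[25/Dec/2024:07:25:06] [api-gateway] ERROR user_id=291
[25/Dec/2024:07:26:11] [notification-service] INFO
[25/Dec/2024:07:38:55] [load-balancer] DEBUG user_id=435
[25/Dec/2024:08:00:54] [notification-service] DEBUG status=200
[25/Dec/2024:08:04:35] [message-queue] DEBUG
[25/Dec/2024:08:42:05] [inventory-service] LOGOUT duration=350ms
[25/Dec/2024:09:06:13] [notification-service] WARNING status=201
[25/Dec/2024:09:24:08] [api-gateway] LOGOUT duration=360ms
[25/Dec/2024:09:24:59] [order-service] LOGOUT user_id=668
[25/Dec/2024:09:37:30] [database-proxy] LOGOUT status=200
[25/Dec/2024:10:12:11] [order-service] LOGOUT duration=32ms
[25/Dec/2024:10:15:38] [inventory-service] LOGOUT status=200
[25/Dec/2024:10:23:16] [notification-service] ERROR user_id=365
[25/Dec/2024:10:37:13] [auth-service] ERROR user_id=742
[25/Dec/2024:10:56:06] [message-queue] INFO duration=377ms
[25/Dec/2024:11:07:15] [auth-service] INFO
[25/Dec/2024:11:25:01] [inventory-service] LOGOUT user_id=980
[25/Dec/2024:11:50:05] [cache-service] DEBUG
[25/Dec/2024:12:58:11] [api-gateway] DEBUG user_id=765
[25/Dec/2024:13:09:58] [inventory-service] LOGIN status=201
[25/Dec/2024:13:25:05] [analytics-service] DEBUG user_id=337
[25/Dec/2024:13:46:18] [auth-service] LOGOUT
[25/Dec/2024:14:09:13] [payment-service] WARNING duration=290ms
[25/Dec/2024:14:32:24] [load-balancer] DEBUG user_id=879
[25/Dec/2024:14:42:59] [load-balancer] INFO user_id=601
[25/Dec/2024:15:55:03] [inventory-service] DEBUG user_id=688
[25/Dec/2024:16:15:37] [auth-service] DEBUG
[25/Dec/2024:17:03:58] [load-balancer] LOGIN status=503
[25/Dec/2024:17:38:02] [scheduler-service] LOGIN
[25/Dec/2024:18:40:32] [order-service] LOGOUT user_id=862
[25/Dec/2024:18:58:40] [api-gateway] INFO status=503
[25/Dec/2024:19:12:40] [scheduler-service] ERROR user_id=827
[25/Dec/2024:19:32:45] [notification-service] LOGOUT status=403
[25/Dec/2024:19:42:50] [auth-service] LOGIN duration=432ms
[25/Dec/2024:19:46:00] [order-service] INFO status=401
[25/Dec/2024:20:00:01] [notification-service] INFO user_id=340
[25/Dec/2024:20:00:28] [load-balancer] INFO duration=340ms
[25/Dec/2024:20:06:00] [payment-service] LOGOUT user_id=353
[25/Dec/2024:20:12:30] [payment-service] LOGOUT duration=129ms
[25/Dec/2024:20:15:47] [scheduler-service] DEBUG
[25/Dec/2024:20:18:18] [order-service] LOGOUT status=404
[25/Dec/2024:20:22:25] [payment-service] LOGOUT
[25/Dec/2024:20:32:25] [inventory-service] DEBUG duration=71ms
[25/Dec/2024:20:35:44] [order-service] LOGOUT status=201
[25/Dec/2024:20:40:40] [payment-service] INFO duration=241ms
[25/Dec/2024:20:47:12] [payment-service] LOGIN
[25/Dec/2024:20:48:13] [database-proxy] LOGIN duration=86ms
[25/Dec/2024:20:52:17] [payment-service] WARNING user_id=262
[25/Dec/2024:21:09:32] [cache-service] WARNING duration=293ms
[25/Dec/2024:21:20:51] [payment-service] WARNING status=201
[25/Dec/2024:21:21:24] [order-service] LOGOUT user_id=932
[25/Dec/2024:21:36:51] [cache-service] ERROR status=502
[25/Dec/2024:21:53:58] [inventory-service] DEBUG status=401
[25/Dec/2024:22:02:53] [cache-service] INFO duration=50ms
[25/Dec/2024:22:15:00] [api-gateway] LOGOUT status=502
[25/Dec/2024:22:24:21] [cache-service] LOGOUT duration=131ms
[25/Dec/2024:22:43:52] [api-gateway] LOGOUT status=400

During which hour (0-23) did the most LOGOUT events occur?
20

To find the peak hour:

1. Group all LOGOUT events by hour
2. Count events in each hour
3. Find hour with maximum count
4. Peak hour: 20 (with 5 events)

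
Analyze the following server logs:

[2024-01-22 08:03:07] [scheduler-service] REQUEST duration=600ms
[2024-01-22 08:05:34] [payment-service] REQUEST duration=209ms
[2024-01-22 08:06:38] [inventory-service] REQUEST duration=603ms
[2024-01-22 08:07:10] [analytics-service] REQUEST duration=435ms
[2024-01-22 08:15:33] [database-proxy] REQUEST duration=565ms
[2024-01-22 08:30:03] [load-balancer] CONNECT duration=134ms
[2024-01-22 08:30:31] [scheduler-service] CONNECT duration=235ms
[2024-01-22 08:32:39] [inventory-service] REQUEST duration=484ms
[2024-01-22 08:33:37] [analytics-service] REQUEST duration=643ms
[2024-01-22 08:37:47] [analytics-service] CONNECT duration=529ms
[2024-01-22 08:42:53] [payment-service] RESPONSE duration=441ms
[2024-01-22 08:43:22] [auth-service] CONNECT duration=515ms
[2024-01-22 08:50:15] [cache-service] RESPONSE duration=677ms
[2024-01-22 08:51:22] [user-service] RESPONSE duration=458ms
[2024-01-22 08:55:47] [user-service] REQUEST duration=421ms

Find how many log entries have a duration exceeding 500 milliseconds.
7

To count timeouts:

1. Threshold: 500ms
2. Extract duration from each log entry
3. Count entries where duration > 500
4. Timeout count: 7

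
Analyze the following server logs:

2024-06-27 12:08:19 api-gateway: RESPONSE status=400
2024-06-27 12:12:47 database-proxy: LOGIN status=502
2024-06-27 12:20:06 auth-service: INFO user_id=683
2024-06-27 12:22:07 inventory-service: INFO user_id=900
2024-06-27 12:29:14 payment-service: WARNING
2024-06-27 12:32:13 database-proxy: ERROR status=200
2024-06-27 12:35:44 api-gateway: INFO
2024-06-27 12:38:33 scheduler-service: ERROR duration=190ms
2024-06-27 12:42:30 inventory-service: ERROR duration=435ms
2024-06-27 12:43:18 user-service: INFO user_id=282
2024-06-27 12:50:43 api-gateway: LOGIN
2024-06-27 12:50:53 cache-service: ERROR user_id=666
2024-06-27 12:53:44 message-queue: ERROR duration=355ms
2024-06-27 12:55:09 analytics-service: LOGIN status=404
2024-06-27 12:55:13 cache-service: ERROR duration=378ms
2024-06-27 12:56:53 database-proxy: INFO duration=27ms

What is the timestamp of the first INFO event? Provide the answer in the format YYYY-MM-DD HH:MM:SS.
2024-06-27 12:20:06

To find the first event:

1. Filter for all INFO events
2. Sort by timestamp
3. Select the first one
4. Timestamp: 2024-06-27 12:20:06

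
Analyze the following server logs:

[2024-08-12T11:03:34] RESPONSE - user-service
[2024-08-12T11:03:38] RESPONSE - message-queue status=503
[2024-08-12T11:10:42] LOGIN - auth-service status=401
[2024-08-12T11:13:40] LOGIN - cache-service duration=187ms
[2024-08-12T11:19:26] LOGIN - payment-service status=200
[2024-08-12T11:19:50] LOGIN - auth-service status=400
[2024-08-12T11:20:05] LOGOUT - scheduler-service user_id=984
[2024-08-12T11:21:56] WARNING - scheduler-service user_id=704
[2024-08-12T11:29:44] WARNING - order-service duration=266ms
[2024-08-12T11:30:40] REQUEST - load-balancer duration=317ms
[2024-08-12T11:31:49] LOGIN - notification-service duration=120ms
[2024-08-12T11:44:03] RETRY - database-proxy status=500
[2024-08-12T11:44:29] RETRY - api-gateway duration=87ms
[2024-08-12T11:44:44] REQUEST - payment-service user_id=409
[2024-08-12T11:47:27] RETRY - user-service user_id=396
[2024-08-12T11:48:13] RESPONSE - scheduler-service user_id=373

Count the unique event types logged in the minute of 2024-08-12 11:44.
2

To count unique event types:

1. Filter events in the minute starting at 2024-08-12 11:44
2. Extract event types from matching entries
3. Count unique types: 2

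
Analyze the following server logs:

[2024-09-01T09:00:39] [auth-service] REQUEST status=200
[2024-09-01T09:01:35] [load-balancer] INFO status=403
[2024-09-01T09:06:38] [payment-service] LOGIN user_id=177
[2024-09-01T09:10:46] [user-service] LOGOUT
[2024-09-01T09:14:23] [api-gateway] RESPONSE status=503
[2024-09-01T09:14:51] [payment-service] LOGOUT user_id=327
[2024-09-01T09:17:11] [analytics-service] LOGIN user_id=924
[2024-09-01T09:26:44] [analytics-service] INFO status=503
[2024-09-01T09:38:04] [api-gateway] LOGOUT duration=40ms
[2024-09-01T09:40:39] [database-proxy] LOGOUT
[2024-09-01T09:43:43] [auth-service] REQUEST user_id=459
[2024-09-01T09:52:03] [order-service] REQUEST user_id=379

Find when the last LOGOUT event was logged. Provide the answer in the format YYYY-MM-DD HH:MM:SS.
2024-09-01 09:40:39

To find the last event:

1. Filter for all LOGOUT events
2. Sort by timestamp
3. Select the last one
4. Timestamp: 2024-09-01 09:40:39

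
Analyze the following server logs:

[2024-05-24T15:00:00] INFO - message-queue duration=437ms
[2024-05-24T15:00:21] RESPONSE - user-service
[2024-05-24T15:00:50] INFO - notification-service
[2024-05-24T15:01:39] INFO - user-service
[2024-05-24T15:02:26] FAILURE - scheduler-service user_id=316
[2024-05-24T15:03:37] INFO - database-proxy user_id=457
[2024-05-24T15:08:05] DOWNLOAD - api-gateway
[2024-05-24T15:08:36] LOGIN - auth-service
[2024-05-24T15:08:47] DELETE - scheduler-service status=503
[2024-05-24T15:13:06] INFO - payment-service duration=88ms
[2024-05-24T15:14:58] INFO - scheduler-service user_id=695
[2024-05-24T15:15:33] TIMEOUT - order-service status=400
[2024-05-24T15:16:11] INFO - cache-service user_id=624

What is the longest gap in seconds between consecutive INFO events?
569

To find the longest gap:

1. Extract all INFO events in chronological order
2. Calculate time differences between consecutive events
3. Find the maximum difference
4. Longest gap: 569 seconds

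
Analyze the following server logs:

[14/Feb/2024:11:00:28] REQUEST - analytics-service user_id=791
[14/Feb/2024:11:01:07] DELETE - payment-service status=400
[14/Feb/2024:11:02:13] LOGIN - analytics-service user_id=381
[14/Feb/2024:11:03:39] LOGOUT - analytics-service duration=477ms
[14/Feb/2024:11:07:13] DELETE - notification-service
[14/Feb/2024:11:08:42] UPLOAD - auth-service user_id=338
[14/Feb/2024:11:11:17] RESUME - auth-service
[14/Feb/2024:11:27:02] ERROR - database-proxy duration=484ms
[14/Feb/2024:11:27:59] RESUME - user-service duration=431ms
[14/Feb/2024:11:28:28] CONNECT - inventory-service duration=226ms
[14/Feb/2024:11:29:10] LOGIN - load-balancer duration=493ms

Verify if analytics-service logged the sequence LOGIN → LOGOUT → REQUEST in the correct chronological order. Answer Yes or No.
No

To verify sequence order:

1. Find all events in sequence LOGIN → LOGOUT → REQUEST for analytics-service
2. Extract their timestamps
3. Check if timestamps are in ascending order
4. Result: No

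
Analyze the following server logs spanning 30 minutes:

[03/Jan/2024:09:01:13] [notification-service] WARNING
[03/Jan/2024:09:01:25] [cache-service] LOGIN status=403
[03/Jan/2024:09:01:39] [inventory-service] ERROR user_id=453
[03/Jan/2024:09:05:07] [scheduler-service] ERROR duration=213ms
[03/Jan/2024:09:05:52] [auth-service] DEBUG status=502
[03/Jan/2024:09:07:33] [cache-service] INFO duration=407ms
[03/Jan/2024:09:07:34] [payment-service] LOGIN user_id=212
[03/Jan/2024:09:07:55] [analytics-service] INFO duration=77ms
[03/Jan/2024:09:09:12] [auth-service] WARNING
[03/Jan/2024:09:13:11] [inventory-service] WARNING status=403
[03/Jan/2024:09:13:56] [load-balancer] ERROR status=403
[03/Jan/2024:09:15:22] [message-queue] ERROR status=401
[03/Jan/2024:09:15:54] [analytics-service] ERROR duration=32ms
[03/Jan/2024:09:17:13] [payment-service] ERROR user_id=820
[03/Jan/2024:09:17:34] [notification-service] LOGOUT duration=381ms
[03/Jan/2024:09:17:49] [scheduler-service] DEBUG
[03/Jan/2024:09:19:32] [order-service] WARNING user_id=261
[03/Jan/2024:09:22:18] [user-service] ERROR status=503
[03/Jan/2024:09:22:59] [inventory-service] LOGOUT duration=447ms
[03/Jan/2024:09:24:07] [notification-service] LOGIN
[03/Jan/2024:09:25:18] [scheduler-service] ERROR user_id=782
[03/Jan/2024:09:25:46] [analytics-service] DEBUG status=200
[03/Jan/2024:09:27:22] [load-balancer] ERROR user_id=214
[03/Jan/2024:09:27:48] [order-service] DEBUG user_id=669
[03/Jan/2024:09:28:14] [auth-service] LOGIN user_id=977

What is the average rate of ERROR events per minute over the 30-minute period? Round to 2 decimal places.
0.3

To calculate the rate:

1. Count total ERROR events: 9
2. Total time period: 30 minutes
3. Rate = 9 / 30 = 0.3 events per minute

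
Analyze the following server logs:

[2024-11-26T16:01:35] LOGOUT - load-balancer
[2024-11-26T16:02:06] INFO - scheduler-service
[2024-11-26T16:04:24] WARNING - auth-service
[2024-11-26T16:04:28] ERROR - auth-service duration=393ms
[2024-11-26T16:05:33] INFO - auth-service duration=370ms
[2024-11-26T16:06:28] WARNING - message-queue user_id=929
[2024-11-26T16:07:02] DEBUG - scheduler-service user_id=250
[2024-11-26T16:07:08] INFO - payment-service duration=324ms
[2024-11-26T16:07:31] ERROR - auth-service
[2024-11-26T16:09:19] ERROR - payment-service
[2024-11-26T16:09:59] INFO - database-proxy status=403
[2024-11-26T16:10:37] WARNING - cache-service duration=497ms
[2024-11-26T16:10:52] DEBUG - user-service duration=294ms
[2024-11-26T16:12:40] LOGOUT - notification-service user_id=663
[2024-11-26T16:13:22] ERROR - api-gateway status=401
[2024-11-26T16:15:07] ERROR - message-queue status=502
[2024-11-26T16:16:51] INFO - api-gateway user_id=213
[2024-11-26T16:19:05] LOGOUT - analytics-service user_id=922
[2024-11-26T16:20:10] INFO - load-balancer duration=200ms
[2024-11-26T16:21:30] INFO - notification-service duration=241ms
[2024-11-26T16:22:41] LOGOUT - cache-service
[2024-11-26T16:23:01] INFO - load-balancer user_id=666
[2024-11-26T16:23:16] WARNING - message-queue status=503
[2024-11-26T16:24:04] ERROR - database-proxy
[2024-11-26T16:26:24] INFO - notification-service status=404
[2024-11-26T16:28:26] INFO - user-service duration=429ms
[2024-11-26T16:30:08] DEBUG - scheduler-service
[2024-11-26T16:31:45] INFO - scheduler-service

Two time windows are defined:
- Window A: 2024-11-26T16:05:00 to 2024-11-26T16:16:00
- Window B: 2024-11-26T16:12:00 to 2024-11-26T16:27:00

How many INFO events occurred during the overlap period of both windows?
0

To find overlap events:

1. Window A: 2024-11-26T16:05:00 to 2024-11-26T16:16:00
2. Window B: 2024-11-26T16:12:00 to 2024-11-26T16:27:00
3. Overlap period: 2024-11-26T16:12:00 to 2024-11-26T16:16:00
4. Count INFO events in overlap: 0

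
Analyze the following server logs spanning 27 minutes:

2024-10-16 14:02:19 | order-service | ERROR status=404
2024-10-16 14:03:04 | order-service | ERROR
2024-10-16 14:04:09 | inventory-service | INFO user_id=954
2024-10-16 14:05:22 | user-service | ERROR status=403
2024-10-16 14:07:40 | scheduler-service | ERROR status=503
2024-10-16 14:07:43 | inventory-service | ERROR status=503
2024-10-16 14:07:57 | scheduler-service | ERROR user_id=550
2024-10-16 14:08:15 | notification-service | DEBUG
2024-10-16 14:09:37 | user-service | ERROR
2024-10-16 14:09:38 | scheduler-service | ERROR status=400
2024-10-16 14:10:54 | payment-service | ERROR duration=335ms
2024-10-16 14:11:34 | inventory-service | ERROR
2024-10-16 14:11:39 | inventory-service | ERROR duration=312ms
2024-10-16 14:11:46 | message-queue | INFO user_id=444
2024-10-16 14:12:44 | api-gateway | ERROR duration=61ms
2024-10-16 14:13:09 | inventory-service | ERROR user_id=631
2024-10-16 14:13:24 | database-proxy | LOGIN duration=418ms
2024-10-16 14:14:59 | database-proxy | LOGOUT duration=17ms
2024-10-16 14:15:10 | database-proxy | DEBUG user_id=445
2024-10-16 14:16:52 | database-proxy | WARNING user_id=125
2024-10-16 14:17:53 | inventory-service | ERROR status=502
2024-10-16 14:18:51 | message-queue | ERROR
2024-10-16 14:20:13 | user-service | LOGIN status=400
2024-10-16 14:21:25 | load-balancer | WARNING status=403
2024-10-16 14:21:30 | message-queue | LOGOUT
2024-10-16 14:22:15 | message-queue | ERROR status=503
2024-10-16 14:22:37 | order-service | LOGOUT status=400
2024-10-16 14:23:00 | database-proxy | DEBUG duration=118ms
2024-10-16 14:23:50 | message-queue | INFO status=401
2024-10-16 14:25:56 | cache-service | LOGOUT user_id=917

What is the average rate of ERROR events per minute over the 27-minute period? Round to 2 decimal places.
0.59

To calculate the rate:

1. Count total ERROR events: 16
2. Total time period: 27 minutes
3. Rate = 16 / 27 = 0.59 events per minute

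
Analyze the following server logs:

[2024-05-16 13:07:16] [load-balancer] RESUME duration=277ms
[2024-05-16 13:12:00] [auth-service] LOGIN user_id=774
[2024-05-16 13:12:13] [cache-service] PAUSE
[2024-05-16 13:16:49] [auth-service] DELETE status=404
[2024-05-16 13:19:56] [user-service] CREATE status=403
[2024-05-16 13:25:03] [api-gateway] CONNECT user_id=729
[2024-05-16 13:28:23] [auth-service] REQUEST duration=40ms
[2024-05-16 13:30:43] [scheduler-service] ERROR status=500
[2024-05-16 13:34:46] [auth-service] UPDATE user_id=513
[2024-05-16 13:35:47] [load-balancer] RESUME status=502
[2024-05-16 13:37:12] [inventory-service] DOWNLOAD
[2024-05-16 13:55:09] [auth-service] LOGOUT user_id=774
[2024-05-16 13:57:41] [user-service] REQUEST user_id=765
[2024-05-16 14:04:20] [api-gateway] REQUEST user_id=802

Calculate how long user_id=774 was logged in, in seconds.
2589

To calculate session duration:

1. Find LOGIN event for user_id=774: 2024-05-16 13:12:00
2. Find LOGOUT event for user_id=774: 2024-05-16 13:55:09
3. Session duration: 2024-05-16 13:55:09 - 2024-05-16 13:12:00 = 2589 seconds (43 minutes)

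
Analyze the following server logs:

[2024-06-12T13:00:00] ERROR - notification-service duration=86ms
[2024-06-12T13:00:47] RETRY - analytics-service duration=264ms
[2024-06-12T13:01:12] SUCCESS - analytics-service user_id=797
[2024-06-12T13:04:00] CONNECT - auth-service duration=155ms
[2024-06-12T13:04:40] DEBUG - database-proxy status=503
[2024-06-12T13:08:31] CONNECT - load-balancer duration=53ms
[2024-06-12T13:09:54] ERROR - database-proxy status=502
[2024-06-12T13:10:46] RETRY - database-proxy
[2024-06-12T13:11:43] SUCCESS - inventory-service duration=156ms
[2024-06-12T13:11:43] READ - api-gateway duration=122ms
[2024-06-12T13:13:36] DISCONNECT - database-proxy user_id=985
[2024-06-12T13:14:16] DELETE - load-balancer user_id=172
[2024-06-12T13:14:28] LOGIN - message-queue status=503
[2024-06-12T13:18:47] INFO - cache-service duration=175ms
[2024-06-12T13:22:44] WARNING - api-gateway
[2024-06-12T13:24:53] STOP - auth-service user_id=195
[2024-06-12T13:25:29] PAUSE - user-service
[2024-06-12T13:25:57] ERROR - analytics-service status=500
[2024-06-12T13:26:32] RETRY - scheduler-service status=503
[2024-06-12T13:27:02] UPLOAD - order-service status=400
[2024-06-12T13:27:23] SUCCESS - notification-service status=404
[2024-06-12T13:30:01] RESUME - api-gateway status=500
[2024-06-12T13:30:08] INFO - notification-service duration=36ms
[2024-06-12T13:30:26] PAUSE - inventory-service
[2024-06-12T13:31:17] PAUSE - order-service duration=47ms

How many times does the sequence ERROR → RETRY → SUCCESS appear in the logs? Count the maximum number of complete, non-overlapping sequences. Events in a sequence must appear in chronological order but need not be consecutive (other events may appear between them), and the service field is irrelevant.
3

To count sequences:

1. Look for pattern: ERROR → RETRY → SUCCESS
2. Greedily scan the log in chronological order, matching each sequence element in turn (ignoring service)
3. Each time the full pattern completes, increment the count and restart matching from the next event
4. Complete non-overlapping sequences found: 3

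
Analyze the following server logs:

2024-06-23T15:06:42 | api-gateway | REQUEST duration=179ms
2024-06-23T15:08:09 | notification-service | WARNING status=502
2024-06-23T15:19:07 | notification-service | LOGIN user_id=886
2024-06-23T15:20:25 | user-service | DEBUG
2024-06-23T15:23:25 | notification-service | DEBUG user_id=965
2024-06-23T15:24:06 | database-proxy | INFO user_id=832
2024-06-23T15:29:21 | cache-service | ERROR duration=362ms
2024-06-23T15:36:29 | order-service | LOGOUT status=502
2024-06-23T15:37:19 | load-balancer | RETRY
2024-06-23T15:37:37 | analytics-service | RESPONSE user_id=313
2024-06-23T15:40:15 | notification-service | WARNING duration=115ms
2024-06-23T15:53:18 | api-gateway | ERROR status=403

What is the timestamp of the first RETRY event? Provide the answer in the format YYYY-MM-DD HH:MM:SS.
2024-06-23 15:37:19

To find the first event:

1. Filter for all RETRY events
2. Sort by timestamp
3. Select the first one
4. Timestamp: 2024-06-23 15:37:19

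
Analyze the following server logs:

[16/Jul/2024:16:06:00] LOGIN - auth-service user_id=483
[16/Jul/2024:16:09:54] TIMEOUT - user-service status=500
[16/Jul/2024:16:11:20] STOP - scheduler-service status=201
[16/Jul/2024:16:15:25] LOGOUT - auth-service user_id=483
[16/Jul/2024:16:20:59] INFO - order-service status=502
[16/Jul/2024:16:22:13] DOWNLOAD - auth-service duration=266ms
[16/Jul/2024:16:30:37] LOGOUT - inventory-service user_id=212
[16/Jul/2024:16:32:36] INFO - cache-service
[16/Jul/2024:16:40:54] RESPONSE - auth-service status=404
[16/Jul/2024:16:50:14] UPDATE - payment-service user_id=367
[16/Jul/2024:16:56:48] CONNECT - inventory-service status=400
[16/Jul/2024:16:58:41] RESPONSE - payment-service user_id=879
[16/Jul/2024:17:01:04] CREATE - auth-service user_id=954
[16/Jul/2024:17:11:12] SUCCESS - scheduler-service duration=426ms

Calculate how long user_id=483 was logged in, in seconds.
565

To calculate session duration:

1. Find LOGIN event for user_id=483: 16/Jul/2024:16:06:00
2. Find LOGOUT event for user_id=483: 16/Jul/2024:16:15:25
3. Session duration: 16/Jul/2024:16:15:25 - 16/Jul/2024:16:06:00 = 565 seconds (9 minutes)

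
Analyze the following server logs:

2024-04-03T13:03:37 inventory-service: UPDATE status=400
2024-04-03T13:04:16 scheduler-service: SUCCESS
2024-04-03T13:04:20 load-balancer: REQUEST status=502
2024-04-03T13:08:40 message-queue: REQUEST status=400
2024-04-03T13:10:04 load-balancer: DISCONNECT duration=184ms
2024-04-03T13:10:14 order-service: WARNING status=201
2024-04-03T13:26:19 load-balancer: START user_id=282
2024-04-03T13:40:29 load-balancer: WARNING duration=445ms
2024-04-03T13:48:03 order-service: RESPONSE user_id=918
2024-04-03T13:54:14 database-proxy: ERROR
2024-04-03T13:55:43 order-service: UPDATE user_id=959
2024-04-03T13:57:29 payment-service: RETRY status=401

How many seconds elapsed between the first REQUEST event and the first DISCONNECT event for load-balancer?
344

To find the time between events:

1. Locate the first REQUEST event for load-balancer: 2024-04-03T13:04:20
2. Locate the first DISCONNECT event for load-balancer: 2024-04-03T13:10:04
3. Calculate the difference: 2024-04-03T13:10:04 - 2024-04-03T13:04:20 = 344 seconds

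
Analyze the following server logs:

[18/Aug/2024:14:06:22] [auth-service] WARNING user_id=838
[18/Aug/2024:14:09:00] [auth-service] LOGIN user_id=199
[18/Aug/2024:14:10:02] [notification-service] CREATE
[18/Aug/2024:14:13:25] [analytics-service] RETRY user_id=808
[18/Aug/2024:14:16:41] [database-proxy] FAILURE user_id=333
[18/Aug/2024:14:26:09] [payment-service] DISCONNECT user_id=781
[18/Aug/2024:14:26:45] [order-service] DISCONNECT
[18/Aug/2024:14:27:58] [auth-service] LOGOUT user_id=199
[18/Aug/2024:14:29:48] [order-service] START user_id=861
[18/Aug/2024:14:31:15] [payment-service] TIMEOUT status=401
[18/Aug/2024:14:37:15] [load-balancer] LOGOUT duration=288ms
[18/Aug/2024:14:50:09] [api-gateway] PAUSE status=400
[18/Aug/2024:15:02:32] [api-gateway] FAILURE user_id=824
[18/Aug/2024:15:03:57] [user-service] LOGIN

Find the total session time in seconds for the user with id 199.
1138

To calculate session duration:

1. Find LOGIN event for user_id=199: 18/Aug/2024:14:09:00
2. Find LOGOUT event for user_id=199: 18/Aug/2024:14:27:58
3. Session duration: 18/Aug/2024:14:27:58 - 18/Aug/2024:14:09:00 = 1138 seconds (18 minutes)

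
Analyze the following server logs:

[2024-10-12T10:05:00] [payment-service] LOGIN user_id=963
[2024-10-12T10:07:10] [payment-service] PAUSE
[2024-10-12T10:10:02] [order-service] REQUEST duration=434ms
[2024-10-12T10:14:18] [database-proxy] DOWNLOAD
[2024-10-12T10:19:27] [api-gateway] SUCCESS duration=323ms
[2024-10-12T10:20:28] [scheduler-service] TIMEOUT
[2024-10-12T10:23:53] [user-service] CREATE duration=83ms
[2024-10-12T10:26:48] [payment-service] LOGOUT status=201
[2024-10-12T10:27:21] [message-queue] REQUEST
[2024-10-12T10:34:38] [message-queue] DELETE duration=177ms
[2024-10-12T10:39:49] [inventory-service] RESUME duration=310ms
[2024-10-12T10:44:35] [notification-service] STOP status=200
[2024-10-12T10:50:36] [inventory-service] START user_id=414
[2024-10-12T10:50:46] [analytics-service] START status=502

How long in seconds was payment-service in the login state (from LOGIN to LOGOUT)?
1308

To calculate state duration:

1. Find LOGIN event for payment-service: 2024-10-12T10:05:00
2. Find LOGOUT event for payment-service: 2024-10-12T10:26:48
3. Calculate duration: 2024-10-12T10:26:48 - 2024-10-12T10:05:00 = 1308 seconds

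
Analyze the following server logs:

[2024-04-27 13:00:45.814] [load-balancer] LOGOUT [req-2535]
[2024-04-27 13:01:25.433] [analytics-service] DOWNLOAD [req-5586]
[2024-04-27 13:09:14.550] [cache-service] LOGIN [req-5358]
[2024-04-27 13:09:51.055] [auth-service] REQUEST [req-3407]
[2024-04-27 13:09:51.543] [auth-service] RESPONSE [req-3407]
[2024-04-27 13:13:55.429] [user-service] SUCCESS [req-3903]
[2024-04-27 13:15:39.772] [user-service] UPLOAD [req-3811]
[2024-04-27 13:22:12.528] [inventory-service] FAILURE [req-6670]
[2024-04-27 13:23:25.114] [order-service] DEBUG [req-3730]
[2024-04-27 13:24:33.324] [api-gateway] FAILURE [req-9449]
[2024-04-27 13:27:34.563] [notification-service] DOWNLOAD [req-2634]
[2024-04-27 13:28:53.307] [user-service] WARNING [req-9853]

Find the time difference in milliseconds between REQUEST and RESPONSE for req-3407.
488

To calculate latency:

1. Find REQUEST with id req-3407: 2024-04-27 13:09:51.055
2. Find RESPONSE with id req-3407: 2024-04-27 13:09:51.543
3. Latency: 2024-04-27 13:09:51.543 - 2024-04-27 13:09:51.055 = 488ms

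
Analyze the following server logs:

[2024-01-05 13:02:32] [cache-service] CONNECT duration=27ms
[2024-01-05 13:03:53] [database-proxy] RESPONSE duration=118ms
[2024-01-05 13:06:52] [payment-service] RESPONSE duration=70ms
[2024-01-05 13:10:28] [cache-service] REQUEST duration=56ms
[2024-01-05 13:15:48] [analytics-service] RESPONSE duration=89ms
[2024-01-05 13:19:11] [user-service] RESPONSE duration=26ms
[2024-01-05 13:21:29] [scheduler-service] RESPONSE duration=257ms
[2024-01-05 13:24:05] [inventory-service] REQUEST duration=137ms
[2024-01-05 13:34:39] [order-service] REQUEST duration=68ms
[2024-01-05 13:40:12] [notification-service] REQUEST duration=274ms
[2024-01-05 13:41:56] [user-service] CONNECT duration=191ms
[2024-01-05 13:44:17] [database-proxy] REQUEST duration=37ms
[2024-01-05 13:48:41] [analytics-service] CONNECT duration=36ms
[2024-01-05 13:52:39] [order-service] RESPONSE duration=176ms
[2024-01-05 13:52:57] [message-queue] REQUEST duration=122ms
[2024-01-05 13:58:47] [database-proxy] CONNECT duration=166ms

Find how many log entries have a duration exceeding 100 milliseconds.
8

To count timeouts:

1. Threshold: 100ms
2. Extract duration from each log entry
3. Count entries where duration > 100
4. Timeout count: 8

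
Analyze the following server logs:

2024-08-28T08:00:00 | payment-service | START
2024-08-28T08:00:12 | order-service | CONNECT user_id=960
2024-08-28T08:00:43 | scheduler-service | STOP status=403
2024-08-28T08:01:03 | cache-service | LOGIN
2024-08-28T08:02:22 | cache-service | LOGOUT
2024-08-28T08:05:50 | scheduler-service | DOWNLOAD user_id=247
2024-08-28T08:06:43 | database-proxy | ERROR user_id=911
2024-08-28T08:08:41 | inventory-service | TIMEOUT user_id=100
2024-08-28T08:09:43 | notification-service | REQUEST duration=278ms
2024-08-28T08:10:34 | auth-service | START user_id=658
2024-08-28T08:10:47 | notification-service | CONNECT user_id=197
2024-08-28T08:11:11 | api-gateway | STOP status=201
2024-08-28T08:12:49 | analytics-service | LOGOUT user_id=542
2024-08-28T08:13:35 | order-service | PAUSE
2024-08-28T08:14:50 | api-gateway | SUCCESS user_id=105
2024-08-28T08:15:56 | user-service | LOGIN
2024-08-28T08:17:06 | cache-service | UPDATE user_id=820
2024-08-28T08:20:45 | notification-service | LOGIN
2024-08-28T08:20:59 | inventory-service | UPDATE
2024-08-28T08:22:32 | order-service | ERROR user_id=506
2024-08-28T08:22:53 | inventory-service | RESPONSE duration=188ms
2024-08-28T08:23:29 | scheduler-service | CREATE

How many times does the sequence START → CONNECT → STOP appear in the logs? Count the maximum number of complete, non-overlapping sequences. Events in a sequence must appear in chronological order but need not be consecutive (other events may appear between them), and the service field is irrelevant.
2

To count sequences:

1. Look for pattern: START → CONNECT → STOP
2. Greedily scan the log in chronological order, matching each sequence element in turn (ignoring service)
3. Each time the full pattern completes, increment the count and restart matching from the next event
4. Complete non-overlapping sequences found: 2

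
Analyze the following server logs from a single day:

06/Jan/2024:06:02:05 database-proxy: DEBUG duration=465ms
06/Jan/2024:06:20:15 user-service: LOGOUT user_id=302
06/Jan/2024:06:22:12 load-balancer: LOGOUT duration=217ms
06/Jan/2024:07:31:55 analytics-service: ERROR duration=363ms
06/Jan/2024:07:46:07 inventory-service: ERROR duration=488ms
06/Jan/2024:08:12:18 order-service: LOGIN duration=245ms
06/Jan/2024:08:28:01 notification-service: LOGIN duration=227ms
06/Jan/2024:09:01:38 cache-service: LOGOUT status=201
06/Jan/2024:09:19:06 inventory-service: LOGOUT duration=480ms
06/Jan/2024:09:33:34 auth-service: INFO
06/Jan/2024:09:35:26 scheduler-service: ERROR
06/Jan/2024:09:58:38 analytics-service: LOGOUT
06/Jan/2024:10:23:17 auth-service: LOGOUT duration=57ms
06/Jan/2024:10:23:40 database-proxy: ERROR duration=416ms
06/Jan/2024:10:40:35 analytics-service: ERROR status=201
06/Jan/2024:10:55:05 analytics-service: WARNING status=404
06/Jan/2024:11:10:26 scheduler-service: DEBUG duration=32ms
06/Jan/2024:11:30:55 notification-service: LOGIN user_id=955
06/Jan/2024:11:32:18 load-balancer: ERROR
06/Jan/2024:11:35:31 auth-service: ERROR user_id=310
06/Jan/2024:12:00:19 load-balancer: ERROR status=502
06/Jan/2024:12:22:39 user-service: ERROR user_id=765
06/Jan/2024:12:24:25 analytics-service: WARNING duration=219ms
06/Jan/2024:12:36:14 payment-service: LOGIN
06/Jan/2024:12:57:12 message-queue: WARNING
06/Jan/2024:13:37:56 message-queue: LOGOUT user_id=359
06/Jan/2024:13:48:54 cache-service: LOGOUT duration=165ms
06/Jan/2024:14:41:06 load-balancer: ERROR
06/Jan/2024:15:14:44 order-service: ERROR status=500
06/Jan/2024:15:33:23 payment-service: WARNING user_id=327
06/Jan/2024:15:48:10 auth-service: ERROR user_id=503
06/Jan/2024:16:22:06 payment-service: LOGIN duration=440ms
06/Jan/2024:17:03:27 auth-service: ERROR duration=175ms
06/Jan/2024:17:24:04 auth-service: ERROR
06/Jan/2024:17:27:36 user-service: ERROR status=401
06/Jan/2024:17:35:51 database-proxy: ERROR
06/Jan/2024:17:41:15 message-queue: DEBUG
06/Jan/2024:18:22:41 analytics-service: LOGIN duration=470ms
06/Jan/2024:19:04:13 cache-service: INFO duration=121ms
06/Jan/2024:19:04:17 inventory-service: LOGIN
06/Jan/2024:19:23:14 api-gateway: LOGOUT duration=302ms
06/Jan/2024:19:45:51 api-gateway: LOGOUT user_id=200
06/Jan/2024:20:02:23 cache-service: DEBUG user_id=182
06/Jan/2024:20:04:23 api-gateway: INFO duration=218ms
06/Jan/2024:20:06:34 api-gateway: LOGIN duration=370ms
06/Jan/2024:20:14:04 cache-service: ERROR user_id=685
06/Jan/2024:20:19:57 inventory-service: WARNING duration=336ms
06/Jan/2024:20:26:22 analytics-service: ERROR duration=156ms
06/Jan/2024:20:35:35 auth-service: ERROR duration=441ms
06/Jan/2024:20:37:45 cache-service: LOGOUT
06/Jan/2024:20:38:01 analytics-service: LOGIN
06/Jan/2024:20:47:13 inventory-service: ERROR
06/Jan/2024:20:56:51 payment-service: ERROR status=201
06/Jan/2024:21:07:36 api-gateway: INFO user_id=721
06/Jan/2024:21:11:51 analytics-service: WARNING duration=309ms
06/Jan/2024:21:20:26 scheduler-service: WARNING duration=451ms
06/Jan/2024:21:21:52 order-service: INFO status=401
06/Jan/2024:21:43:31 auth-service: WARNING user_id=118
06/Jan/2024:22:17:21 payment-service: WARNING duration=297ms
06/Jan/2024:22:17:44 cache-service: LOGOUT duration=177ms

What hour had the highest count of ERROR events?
20

To find the peak hour:

1. Group all ERROR events by hour
2. Count events in each hour
3. Find hour with maximum count
4. Peak hour: 20 (with 5 events)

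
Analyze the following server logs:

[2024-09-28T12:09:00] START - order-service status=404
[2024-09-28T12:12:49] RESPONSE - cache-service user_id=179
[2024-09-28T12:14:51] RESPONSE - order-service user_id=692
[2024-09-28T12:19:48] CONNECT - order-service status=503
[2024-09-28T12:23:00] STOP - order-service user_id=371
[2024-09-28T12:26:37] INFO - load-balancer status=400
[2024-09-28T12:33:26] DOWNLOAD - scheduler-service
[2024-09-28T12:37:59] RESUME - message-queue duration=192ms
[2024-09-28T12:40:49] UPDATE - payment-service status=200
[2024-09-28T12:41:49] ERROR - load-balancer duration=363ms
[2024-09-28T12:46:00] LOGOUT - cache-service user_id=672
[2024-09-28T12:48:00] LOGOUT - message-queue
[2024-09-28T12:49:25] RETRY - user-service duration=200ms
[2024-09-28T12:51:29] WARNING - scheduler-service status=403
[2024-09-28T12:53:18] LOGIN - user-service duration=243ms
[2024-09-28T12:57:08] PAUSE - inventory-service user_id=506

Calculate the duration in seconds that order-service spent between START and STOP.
840

To calculate state duration:

1. Find START event for order-service: 2024-09-28T12:09:00
2. Find STOP event for order-service: 2024-09-28T12:23:00
3. Calculate duration: 2024-09-28T12:23:00 - 2024-09-28T12:09:00 = 840 seconds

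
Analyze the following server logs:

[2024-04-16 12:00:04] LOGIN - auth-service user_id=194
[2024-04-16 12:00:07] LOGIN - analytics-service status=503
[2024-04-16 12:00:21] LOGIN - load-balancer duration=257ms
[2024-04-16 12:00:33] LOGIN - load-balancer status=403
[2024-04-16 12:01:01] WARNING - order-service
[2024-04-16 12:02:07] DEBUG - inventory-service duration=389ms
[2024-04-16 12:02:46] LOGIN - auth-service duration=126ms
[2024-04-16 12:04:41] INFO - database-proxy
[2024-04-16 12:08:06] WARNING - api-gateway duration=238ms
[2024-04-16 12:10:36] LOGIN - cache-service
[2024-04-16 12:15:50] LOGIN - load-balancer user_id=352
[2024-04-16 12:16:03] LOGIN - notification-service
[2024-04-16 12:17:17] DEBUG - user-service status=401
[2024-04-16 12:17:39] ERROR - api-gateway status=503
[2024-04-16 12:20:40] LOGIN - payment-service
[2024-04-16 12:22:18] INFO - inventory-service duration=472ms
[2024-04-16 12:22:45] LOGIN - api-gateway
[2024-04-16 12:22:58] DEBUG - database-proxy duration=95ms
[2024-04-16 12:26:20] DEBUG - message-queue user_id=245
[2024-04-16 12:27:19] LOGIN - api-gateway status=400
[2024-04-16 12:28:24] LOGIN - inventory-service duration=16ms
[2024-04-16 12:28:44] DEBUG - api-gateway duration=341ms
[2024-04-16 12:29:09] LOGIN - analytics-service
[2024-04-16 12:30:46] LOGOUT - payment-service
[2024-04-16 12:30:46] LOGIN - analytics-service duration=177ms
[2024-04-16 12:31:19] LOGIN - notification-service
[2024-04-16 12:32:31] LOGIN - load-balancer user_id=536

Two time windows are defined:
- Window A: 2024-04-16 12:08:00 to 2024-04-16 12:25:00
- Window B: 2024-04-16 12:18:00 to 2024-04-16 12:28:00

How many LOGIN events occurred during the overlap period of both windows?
2

To find overlap events:

1. Window A: 2024-04-16 12:08:00 to 2024-04-16 12:25:00
2. Window B: 2024-04-16 12:18:00 to 2024-04-16 12:28:00
3. Overlap period: 2024-04-16 12:18:00 to 2024-04-16 12:25:00
4. Count LOGIN events in overlap: 2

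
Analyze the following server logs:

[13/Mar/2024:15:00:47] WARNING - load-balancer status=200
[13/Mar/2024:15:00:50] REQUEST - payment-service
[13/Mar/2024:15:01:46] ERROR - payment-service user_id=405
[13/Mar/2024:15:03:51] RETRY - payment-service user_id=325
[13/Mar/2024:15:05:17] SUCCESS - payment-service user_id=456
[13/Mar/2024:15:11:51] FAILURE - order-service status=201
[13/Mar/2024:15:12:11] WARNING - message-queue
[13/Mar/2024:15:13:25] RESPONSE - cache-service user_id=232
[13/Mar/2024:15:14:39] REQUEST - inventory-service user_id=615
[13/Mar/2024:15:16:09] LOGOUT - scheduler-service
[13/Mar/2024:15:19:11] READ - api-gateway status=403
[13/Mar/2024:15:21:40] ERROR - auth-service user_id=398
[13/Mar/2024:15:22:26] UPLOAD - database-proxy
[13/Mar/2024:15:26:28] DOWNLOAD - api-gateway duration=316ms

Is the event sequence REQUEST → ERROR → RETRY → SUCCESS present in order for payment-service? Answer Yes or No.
Yes

To verify sequence order:

1. Find all events in sequence REQUEST → ERROR → RETRY → SUCCESS for payment-service
2. Extract their timestamps
3. Check if timestamps are in ascending order
4. Result: Yes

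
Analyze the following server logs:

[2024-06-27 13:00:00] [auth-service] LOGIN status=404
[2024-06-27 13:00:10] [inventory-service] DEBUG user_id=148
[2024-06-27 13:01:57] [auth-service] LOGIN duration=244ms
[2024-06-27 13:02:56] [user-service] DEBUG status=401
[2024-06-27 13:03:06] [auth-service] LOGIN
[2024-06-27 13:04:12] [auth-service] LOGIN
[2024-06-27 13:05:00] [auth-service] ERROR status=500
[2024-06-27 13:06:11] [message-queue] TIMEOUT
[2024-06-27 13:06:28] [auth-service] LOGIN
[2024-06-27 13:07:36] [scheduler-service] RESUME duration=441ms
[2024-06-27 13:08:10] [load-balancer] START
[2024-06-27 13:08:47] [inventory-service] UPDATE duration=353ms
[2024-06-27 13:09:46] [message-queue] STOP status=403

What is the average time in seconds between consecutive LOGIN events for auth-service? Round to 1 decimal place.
97.0

To calculate average interval:

1. Find all LOGIN events for auth-service in order
2. Calculate time gaps between consecutive events
3. Compute mean of gaps: 388 / 4 = 97.0 seconds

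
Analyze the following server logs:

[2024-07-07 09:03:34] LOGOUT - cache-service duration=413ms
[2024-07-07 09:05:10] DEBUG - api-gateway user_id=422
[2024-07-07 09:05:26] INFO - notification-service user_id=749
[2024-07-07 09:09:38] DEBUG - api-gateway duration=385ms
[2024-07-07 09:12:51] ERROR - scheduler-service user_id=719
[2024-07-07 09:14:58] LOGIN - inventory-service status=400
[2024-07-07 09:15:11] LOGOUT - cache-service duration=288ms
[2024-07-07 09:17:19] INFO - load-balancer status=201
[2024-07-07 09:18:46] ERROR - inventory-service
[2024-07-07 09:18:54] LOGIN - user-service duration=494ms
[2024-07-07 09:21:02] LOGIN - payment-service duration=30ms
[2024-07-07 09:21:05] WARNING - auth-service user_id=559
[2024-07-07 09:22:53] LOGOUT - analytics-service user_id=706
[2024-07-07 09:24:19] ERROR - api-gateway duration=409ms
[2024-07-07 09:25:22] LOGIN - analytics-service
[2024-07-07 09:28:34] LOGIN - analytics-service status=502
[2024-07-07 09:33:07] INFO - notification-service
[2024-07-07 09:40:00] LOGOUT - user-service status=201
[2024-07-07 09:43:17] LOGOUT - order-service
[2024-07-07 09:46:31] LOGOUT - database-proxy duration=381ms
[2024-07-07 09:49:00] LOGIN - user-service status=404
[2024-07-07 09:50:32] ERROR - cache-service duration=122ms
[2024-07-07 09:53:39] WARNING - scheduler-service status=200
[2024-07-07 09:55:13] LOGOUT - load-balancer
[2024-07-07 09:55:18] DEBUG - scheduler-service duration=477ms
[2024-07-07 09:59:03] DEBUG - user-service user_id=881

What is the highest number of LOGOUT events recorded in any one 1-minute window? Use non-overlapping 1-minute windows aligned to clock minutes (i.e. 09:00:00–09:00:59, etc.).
1

To find the burst window:

1. Divide the log period into non-overlapping 1-minute windows starting at 09:00
2. Count LOGOUT events in each window
3. Find the window with maximum count
4. Maximum events in a window: 1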